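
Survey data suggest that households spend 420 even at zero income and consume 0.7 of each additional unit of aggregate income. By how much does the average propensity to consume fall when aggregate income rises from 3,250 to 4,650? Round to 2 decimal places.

At Y = 3250: C = 420 + 0.7(3250) = 2695, APC = 2695/3250 = 0.829
At Y = 4650: C = 3675, APC = 3675/4650 = 0.790
Fall in APC = 0.829 − 0.790 = 0.039 ≈ 0.04

ΔAPC = 0.04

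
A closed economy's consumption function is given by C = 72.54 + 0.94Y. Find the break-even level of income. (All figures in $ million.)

Y = 1209

At break-even, C = Y: 72.54 + 0.94Y = Y
0.06Y = 72.54, so Y = 72.54/0.06 = 1209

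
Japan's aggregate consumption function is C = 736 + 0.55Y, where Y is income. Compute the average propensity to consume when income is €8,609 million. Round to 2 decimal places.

C = 736 + 0.55(8609) = 5470.95
APC = C/Y = 5470.95/8609 = 0.64

APC = 0.64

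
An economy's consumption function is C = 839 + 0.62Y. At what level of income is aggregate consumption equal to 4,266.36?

Y = 5528

839 + 0.62Y = 4266.36
0.62Y = 3427.36, so Y = 3427.36/0.62 = 5528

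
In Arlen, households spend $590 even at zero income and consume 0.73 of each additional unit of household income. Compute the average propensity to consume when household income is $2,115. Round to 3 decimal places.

APC = 1.009

C = 590 + 0.73(2115) = 2133.95
APC = C/Y = 2133.95/2115 = 1.009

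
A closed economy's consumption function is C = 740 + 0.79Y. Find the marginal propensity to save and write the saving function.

MPS = 0.21; S = -740 + 0.21Y

MPS = 1 − MPC = 1 − 0.79 = 0.21
S = Y − C = -740 + 0.21Y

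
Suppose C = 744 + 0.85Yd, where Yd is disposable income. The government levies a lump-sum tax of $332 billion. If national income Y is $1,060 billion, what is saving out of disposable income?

Yd = Y − T = 1060 − 332 = 728
C = 744 + 0.85(728) = 744 + 618.8 = 1362.8
S = Yd − C = 728 − 1362.8 = -634.8

S = -634.8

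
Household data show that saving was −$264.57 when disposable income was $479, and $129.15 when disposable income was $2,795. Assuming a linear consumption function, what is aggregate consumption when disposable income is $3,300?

MPS = ΔS/ΔY = (129.15 − (-264.57))/(2795 − 479) = 393.72/2316 = 0.17
MPC = 1 − MPS = 0.83
Autonomous saving = -264.57 − 0.17(479) = -346, so a = 346
C = 346 + 0.83(3300) = 346 + 2739 = 3085

C = 3085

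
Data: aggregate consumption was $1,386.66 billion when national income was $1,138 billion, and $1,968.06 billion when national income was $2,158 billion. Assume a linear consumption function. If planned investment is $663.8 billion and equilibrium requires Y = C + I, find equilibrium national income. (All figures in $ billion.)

MPC = (1968.06 − 1386.66)/(2158 − 1138) = 581.4/1020 = 0.57
a = 1386.66 − 0.57(1138) = 738
Equilibrium: Y = 738 + 0.57Y + 663.8
0.43Y = 1401.8, so Y = 1401.8/0.43 = 3260

Y = 3260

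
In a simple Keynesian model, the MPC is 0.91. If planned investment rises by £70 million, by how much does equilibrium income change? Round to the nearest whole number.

ΔY ≈ 778

The multiplier is 1/(1 − MPC) = 1/0.09.
ΔY = 70/0.09 = 777.78 ≈ 778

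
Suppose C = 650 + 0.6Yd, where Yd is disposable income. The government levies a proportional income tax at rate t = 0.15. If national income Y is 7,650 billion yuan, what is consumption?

Yd = (1 − 0.15)(7650) = 0.85(7650) = 6502.5
C = 650 + 0.6(6502.5) = 650 + 3901.5 = 4551.5

C = 4551.5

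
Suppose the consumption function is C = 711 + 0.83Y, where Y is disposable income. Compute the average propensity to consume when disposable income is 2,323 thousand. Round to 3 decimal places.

APC = 1.136

C = 711 + 0.83(2323) = 2639.09
APC = C/Y = 2639.09/2323 = 1.136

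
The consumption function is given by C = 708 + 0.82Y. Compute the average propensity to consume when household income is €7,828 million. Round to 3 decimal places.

APC = 0.910

C = 708 + 0.82(7828) = 7126.96
APC = C/Y = 7126.96/7828 = 0.910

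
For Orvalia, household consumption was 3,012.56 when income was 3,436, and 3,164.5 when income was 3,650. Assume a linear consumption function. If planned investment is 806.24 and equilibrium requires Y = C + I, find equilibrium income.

Y = 4756

MPC = (3164.5 − 3012.56)/(3650 − 3436) = 151.94/214 = 0.71
a = 3012.56 − 0.71(3436) = 573
Equilibrium: Y = 573 + 0.71Y + 806.24
0.29Y = 1379.24, so Y = 1379.24/0.29 = 4756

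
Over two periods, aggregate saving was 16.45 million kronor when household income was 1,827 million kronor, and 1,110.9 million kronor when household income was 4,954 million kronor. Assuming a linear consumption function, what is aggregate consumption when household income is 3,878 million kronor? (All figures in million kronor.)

MPS = ΔS/ΔY = (1110.9 − 16.45)/(4954 − 1827) = 1094.45/3127 = 0.35
MPC = 1 − MPS = 0.65
Autonomous saving = 16.45 − 0.35(1827) = -623, so a = 623
C = 623 + 0.65(3878) = 623 + 2520.7 = 3143.7

C = 3143.7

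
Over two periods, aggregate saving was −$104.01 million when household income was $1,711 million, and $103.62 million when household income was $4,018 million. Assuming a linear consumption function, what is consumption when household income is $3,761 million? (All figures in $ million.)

MPS = ΔS/ΔY = (103.62 − (-104.01))/(4018 − 1711) = 207.63/2307 = 0.09
MPC = 1 − MPS = 0.91
Autonomous saving = -104.01 − 0.09(1711) = -258, so a = 258
C = 258 + 0.91(3761) = 258 + 3422.51 = 3680.51

C = 3680.51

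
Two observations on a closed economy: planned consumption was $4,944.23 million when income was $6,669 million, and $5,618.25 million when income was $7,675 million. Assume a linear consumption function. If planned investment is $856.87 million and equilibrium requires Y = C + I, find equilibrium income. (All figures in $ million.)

Y = 4039

MPC = (5618.25 − 4944.23)/(7675 − 6669) = 674.02/1006 = 0.67
a = 4944.23 − 0.67(6669) = 476
Equilibrium: Y = 476 + 0.67Y + 856.87
0.33Y = 1332.87, so Y = 1332.87/0.33 = 4039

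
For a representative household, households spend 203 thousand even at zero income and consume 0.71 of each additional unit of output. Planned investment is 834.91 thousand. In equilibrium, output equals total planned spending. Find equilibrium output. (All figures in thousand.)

Y = C + I = 203 + 0.71Y + 834.91
Y − 0.71Y = 1037.91
0.29Y = 1037.91, so Y = 1037.91/0.29 = 3579

Y = 3579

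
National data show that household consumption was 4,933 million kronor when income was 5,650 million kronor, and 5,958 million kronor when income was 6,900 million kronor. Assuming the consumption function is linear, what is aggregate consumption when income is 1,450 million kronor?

MPC = (5958 − 4933)/(6900 − 5650) = 1025/1250 = 0.82
a = 4933 − 0.82(5650) = 4933 − 4633 = 300
C = 300 + 0.82(1450) = 300 + 1189 = 1489

C = 1489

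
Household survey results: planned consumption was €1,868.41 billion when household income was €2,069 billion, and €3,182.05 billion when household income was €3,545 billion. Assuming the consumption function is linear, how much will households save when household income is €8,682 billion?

MPC = (3182.05 − 1868.41)/(3545 − 2069) = 1313.64/1476 = 0.89
a = 1868.41 − 0.89(2069) = 1868.41 − 1841.41 = 27
C = 27 + 0.89(8682) = 7753.98
S = 8682 − 7753.98 = 928.02

S = 928.02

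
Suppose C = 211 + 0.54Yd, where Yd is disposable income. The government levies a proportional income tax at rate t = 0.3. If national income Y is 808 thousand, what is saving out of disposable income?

Yd = (1 − 0.3)(808) = 0.7(808) = 565.6
C = 211 + 0.54(565.6) = 211 + 305.424 = 516.424
S = Yd − C = 565.6 − 516.424 = 49.176

S = 49.176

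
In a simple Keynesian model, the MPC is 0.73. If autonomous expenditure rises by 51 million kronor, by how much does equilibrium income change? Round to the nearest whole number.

The multiplier is 1/(1 − MPC) = 1/0.27.
ΔY = 51/0.27 = 188.89 ≈ 189

ΔY ≈ 189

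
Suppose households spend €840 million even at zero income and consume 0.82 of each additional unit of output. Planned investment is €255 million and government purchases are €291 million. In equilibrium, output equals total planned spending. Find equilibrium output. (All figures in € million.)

Y = 7700

Y = C + I + G = 840 + 0.82Y + 255 + 291
Y − 0.82Y = 1386
0.18Y = 1386, so Y = 1386/0.18 = 7700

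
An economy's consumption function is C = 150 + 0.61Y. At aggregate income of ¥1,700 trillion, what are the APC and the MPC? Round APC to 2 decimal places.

APC = 0.70; MPC = 0.61

MPC = 0.61 (the slope of the consumption function)
C = 150 + 0.61(1700) = 1187, so APC = 1187/1700 = 0.70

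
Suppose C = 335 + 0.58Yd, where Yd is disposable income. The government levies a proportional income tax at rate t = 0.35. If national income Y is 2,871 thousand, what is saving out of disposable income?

Yd = (1 − 0.35)(2871) = 0.65(2871) = 1866.15
C = 335 + 0.58(1866.15) = 335 + 1082.367 = 1417.367
S = Yd − C = 1866.15 − 1417.367 = 448.783

S = 448.783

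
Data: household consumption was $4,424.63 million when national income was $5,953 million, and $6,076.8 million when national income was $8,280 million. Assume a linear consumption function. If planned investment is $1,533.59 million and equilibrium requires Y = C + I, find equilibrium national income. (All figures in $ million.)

MPC = (6076.8 − 4424.63)/(8280 − 5953) = 1652.17/2327 = 0.71
a = 4424.63 − 0.71(5953) = 198
Equilibrium: Y = 198 + 0.71Y + 1533.59
0.29Y = 1731.59, so Y = 1731.59/0.29 = 5971

Y = 5971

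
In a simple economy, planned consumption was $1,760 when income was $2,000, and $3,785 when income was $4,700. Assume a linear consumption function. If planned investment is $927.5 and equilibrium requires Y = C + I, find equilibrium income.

Y = 4750

MPC = (3785 − 1760)/(4700 − 2000) = 2025/2700 = 0.75
a = 1760 − 0.75(2000) = 260
Equilibrium: Y = 260 + 0.75Y + 927.5
0.25Y = 1187.5, so Y = 1187.5/0.25 = 4750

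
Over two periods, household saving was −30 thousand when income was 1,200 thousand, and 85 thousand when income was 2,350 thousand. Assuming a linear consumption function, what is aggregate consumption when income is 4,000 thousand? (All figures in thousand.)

C = 3750

MPS = ΔS/ΔY = (85 − (-30))/(2350 − 1200) = 115/1150 = 0.1
MPC = 1 − MPS = 0.9
Autonomous saving = -30 − 0.1(1200) = -150, so a = 150
C = 150 + 0.9(4000) = 150 + 3600 = 3750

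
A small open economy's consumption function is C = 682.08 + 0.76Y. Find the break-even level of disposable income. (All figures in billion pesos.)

Y = 2842

At break-even, C = Y: 682.08 + 0.76Y = Y
0.24Y = 682.08, so Y = 682.08/0.24 = 2842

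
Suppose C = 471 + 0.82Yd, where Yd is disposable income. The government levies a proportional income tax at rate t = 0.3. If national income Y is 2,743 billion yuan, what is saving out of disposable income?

S = -125.382

Yd = (1 − 0.3)(2743) = 0.7(2743) = 1920.1
C = 471 + 0.82(1920.1) = 471 + 1574.482 = 2045.482
S = Yd − C = 1920.1 − 2045.482 = -125.382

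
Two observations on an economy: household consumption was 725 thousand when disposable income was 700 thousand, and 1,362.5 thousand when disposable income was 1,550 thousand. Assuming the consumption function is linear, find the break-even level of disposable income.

Y = 800

MPC = (1362.5 − 725)/(1550 − 700) = 637.5/850 = 0.75
a = 725 − 0.75(700) = 725 − 525 = 200
Break-even: Y = a/(1−MPC) = 200/0.25 = 800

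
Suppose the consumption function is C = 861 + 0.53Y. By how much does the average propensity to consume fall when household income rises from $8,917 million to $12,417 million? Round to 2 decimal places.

At Y = 8917: C = 861 + 0.53(8917) = 5587.01, APC = 5587.01/8917 = 0.627
At Y = 12417: C = 7442.01, APC = 7442.01/12417 = 0.599
Fall in APC = 0.627 − 0.599 = 0.028 ≈ 0.03

ΔAPC = 0.03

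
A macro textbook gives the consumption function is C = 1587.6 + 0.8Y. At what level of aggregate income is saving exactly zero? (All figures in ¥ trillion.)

At break-even, C = Y: 1587.6 + 0.8Y = Y
0.2Y = 1587.6, so Y = 1587.6/0.2 = 7938

Y = 7938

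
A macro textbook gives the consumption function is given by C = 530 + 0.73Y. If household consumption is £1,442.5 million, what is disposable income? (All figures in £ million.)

530 + 0.73Y = 1442.5
0.73Y = 912.5, so Y = 912.5/0.73 = 1250

Y = 1250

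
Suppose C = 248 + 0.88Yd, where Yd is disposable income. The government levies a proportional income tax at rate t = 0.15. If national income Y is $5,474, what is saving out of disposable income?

Yd = (1 − 0.15)(5474) = 0.85(5474) = 4652.9
C = 248 + 0.88(4652.9) = 248 + 4094.552 = 4342.552
S = Yd − C = 4652.9 − 4342.552 = 310.348

S = 310.348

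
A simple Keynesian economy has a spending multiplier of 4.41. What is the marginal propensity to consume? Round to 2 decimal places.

MPC = 0.77

k = 1/(1 − MPC), so 1 − MPC = 1/k = 1/4.41 = 0.2268
MPC = 1 − 0.2268 = 0.77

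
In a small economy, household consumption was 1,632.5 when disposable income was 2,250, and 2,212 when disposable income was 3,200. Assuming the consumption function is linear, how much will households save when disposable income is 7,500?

S = 2665

MPC = (2212 − 1632.5)/(3200 − 2250) = 579.5/950 = 0.61
a = 1632.5 − 0.61(2250) = 1632.5 − 1372.5 = 260
C = 260 + 0.61(7500) = 4835
S = 7500 − 4835 = 2665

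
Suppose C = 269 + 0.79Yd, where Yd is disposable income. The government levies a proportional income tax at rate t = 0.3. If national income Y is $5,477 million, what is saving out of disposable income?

S = 536.119

Yd = (1 − 0.3)(5477) = 0.7(5477) = 3833.9
C = 269 + 0.79(3833.9) = 269 + 3028.781 = 3297.781
S = Yd − C = 3833.9 − 3297.781 = 536.119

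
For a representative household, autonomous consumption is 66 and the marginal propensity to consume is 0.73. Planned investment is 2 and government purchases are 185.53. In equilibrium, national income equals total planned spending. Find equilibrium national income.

Y = C + I + G = 66 + 0.73Y + 2 + 185.53
Y − 0.73Y = 253.53
0.27Y = 253.53, so Y = 253.53/0.27 = 939

Y = 939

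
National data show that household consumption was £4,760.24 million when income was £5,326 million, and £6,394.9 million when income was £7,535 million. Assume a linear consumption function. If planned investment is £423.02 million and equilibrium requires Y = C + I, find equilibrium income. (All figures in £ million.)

MPC = (6394.9 − 4760.24)/(7535 − 5326) = 1634.66/2209 = 0.74
a = 4760.24 − 0.74(5326) = 819
Equilibrium: Y = 819 + 0.74Y + 423.02
0.26Y = 1242.02, so Y = 1242.02/0.26 = 4777

Y = 4777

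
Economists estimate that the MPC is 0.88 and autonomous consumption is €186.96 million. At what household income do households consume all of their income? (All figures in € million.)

At break-even, C = Y: 186.96 + 0.88Y = Y
0.12Y = 186.96, so Y = 186.96/0.12 = 1558

Y = 1558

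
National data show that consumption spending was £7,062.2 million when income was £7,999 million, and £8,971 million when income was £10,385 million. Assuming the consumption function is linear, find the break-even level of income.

MPC = (8971 − 7062.2)/(10385 − 7999) = 1908.8/2386 = 0.8
a = 7062.2 − 0.8(7999) = 7062.2 − 6399.2 = 663
Break-even: Y = a/(1−MPC) = 663/0.2 = 3315

Y = 3315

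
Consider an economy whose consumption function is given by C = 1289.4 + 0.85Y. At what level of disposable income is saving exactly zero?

At break-even, C = Y: 1289.4 + 0.85Y = Y
0.15Y = 1289.4, so Y = 1289.4/0.15 = 8596

Y = 8596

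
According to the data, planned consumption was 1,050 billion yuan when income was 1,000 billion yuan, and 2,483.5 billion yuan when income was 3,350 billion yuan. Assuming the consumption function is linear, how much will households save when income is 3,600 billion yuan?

MPC = (2483.5 − 1050)/(3350 − 1000) = 1433.5/2350 = 0.61
a = 1050 − 0.61(1000) = 1050 − 610 = 440
C = 440 + 0.61(3600) = 2636
S = 3600 − 2636 = 964

S = 964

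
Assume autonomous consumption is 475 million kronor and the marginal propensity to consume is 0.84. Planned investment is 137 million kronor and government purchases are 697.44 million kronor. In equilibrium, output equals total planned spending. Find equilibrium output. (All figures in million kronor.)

Y = 8184

Y = C + I + G = 475 + 0.84Y + 137 + 697.44
Y − 0.84Y = 1309.44
0.16Y = 1309.44, so Y = 1309.44/0.16 = 8184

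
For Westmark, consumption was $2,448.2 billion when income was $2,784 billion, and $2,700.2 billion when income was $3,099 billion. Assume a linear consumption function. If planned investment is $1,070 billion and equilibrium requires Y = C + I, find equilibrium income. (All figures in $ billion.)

Y = 6455

MPC = (2700.2 − 2448.2)/(3099 − 2784) = 252/315 = 0.8
a = 2448.2 − 0.8(2784) = 221
Equilibrium: Y = 221 + 0.8Y + 1070
0.2Y = 1291, so Y = 1291/0.2 = 6455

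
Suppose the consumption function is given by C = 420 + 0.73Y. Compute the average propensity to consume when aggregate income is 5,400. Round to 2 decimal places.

C = 420 + 0.73(5400) = 4362
APC = C/Y = 4362/5400 = 0.81

APC = 0.81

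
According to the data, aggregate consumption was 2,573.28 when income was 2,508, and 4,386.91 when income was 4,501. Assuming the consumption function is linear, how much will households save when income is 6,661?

MPC = (4386.91 − 2573.28)/(4501 − 2508) = 1813.63/1993 = 0.91
a = 2573.28 − 0.91(2508) = 2573.28 − 2282.28 = 291
C = 291 + 0.91(6661) = 6352.51
S = 6661 − 6352.51 = 308.49

S = 308.49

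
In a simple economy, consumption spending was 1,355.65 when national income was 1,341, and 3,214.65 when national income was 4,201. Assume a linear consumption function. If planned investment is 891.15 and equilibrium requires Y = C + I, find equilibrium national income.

Y = 3929

MPC = (3214.65 − 1355.65)/(4201 − 1341) = 1859/2860 = 0.65
a = 1355.65 − 0.65(1341) = 484
Equilibrium: Y = 484 + 0.65Y + 891.15
0.35Y = 1375.15, so Y = 1375.15/0.35 = 3929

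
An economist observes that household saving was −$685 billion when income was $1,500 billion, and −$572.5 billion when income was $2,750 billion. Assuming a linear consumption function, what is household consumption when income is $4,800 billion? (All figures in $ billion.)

C = 5188

MPS = ΔS/ΔY = (-572.5 − (-685))/(2750 − 1500) = 112.5/1250 = 0.09
MPC = 1 − MPS = 0.91
Autonomous saving = -685 − 0.09(1500) = -820, so a = 820
C = 820 + 0.91(4800) = 820 + 4368 = 5188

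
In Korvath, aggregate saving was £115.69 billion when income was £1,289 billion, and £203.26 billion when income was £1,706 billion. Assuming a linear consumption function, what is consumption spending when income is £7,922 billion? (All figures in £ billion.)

MPS = ΔS/ΔY = (203.26 − 115.69)/(1706 − 1289) = 87.57/417 = 0.21
MPC = 1 − MPS = 0.79
Autonomous saving = 115.69 − 0.21(1289) = -155, so a = 155
C = 155 + 0.79(7922) = 155 + 6258.38 = 6413.38

C = 6413.38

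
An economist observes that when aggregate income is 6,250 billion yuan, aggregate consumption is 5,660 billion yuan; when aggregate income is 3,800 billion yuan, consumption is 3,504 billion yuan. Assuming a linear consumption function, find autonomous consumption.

a = 160

MPC = ΔC/ΔY = (5660 − 3504)/(6250 − 3800) = 2156/2450 = 0.88
a = C − MPC·Y = 3504 − 0.88(3800) = 3504 − 3344 = 160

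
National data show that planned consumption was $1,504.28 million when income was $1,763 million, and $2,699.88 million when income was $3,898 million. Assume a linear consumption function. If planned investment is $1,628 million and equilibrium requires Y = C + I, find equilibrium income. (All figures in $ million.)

MPC = (2699.88 − 1504.28)/(3898 − 1763) = 1195.6/2135 = 0.56
a = 1504.28 − 0.56(1763) = 517
Equilibrium: Y = 517 + 0.56Y + 1628
0.44Y = 2145, so Y = 2145/0.44 = 4875

Y = 4875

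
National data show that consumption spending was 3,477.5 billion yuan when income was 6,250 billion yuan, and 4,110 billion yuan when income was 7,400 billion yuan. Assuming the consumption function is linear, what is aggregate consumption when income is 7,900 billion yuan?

MPC = (4110 − 3477.5)/(7400 − 6250) = 632.5/1150 = 0.55
a = 3477.5 − 0.55(6250) = 3477.5 − 3437.5 = 40
C = 40 + 0.55(7900) = 40 + 4345 = 4385

C = 4385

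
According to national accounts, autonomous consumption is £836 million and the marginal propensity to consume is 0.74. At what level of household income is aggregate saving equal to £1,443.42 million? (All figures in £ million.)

S = Y − C = -836 + 0.26Y
-836 + 0.26Y = 1443.42, so 0.26Y = 2279.42 and Y = 8767

Y = 8767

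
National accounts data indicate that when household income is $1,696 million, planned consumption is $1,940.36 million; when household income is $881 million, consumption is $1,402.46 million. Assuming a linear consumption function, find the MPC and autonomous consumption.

MPC = ΔC/ΔY = (1940.36 − 1402.46)/(1696 − 881) = 537.9/815 = 0.66
a = C − MPC·Y = 1402.46 − 0.66(881) = 1402.46 − 581.46 = 821

MPC = 0.66; a = 821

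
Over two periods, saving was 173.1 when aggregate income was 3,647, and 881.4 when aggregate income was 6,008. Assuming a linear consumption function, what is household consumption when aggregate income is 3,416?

MPS = ΔS/ΔY = (881.4 − 173.1)/(6008 − 3647) = 708.3/2361 = 0.3
MPC = 1 − MPS = 0.7
Autonomous saving = 173.1 − 0.3(3647) = -921, so a = 921
C = 921 + 0.7(3416) = 921 + 2391.2 = 3312.2

C = 3312.2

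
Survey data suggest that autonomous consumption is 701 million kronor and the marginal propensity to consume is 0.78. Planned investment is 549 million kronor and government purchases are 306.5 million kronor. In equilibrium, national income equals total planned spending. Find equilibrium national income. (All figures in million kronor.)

Y = 7075

Y = C + I + G = 701 + 0.78Y + 549 + 306.5
Y − 0.78Y = 1556.5
0.22Y = 1556.5, so Y = 1556.5/0.22 = 7075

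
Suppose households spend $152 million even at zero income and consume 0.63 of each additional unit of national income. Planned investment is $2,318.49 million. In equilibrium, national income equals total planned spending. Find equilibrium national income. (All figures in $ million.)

Y = C + I = 152 + 0.63Y + 2318.49
Y − 0.63Y = 2470.49
0.37Y = 2470.49, so Y = 2470.49/0.37 = 6677

Y = 6677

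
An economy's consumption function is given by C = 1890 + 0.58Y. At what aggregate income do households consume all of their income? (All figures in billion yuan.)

At break-even, C = Y: 1890 + 0.58Y = Y
0.42Y = 1890, so Y = 1890/0.42 = 4500

Y = 4500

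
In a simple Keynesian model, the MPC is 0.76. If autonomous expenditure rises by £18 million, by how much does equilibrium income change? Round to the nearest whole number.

The multiplier is 1/(1 − MPC) = 1/0.24.
ΔY = 18/0.24 = 75.00 ≈ 75

ΔY ≈ 75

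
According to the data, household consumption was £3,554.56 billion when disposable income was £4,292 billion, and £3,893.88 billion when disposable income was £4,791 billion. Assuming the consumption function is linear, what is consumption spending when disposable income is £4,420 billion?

C = 3641.6

MPC = (3893.88 − 3554.56)/(4791 − 4292) = 339.32/499 = 0.68
a = 3554.56 − 0.68(4292) = 3554.56 − 2918.56 = 636
C = 636 + 0.68(4420) = 636 + 3005.6 = 3641.6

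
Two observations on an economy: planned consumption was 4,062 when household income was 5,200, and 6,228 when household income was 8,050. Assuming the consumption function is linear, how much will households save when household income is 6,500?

S = 1450

MPC = (6228 − 4062)/(8050 − 5200) = 2166/2850 = 0.76
a = 4062 − 0.76(5200) = 4062 − 3952 = 110
C = 110 + 0.76(6500) = 5050
S = 6500 − 5050 = 1450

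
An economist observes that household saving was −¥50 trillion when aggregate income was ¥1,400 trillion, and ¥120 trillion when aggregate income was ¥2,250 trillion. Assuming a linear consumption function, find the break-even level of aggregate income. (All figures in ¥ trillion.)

Y = 1650

MPS = ΔS/ΔY = (120 − (-50))/(2250 − 1400) = 170/850 = 0.2
MPC = 1 − MPS = 0.8
From S(1400) = -50: −a + 0.2(1400) = -50, so a = 280 − (-50) = 330
Break-even (S = 0): Y = a/MPS = 330/0.2 = 1650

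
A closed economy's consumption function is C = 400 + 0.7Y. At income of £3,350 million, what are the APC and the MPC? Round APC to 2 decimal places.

APC = 0.82; MPC = 0.7

MPC = 0.7 (the slope of the consumption function)
C = 400 + 0.7(3350) = 2745, so APC = 2745/3350 = 0.82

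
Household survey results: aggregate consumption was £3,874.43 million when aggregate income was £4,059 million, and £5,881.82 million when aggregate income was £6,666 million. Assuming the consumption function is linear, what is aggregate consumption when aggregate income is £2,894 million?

MPC = (5881.82 − 3874.43)/(6666 − 4059) = 2007.39/2607 = 0.77
a = 3874.43 − 0.77(4059) = 3874.43 − 3125.43 = 749
C = 749 + 0.77(2894) = 749 + 2228.38 = 2977.38

C = 2977.38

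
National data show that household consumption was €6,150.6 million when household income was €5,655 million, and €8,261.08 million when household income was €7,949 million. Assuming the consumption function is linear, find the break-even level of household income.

MPC = (8261.08 − 6150.6)/(7949 − 5655) = 2110.48/2294 = 0.92
a = 6150.6 − 0.92(5655) = 6150.6 − 5202.6 = 948
Break-even: Y = a/(1−MPC) = 948/0.08 = 11850

Y = 11850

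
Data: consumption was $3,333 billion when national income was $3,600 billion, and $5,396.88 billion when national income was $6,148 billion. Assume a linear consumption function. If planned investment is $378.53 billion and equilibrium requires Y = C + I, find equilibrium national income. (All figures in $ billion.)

MPC = (5396.88 − 3333)/(6148 − 3600) = 2063.88/2548 = 0.81
a = 3333 − 0.81(3600) = 417
Equilibrium: Y = 417 + 0.81Y + 378.53
0.19Y = 795.53, so Y = 795.53/0.19 = 4187

Y = 4187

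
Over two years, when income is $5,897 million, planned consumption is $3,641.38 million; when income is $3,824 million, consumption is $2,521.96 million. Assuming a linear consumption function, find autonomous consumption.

MPC = ΔC/ΔY = (3641.38 − 2521.96)/(5897 − 3824) = 1119.42/2073 = 0.54
a = C − MPC·Y = 2521.96 − 0.54(3824) = 2521.96 − 2064.96 = 457

a = 457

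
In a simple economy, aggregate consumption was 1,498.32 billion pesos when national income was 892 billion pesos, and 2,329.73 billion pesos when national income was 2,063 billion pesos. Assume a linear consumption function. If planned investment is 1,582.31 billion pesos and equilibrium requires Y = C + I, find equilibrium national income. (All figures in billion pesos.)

Y = 8439

MPC = (2329.73 − 1498.32)/(2063 − 892) = 831.41/1171 = 0.71
a = 1498.32 − 0.71(892) = 865
Equilibrium: Y = 865 + 0.71Y + 1582.31
0.29Y = 2447.31, so Y = 2447.31/0.29 = 8439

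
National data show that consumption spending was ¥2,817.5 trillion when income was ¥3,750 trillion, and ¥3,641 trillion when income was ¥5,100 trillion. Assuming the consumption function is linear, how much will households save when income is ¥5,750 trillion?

MPC = (3641 − 2817.5)/(5100 − 3750) = 823.5/1350 = 0.61
a = 2817.5 − 0.61(3750) = 2817.5 − 2287.5 = 530
C = 530 + 0.61(5750) = 4037.5
S = 5750 − 4037.5 = 1712.5

S = 1712.5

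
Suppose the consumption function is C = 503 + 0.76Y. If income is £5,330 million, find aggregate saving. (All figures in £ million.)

C = 503 + 0.76(5330) = 503 + 4050.8 = 4553.8
S = Y − C = 5330 − 4553.8 = 776.2

S = 776.2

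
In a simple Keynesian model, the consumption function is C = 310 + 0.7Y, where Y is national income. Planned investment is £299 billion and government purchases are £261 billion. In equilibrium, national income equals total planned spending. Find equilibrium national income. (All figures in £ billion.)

Y = 2900

Y = C + I + G = 310 + 0.7Y + 299 + 261
Y − 0.7Y = 870
0.3Y = 870, so Y = 870/0.3 = 2900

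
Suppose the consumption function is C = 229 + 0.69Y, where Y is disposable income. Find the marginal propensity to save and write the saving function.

MPS = 0.31; S = -229 + 0.31Y

MPS = 1 − MPC = 1 − 0.69 = 0.31
S = Y − C = -229 + 0.31Y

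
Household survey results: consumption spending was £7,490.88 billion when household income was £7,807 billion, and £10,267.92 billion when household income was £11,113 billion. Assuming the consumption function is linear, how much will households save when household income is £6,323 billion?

S = 78.68

MPC = (10267.92 − 7490.88)/(11113 − 7807) = 2777.04/3306 = 0.84
a = 7490.88 − 0.84(7807) = 7490.88 − 6557.88 = 933
C = 933 + 0.84(6323) = 6244.32
S = 6323 − 6244.32 = 78.68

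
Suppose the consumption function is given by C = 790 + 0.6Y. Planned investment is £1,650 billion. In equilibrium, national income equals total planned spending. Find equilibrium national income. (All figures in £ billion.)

Y = 6100

Y = C + I = 790 + 0.6Y + 1650
Y − 0.6Y = 2440
0.4Y = 2440, so Y = 2440/0.4 = 6100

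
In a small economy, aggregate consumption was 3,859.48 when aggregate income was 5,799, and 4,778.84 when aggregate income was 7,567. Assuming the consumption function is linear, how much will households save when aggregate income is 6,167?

MPC = (4778.84 − 3859.48)/(7567 − 5799) = 919.36/1768 = 0.52
a = 3859.48 − 0.52(5799) = 3859.48 − 3015.48 = 844
C = 844 + 0.52(6167) = 4050.84
S = 6167 − 4050.84 = 2116.16

S = 2116.16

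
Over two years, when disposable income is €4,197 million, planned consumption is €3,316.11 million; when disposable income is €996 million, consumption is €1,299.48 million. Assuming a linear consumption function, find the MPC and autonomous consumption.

MPC = ΔC/ΔY = (3316.11 − 1299.48)/(4197 − 996) = 2016.63/3201 = 0.63
a = C − MPC·Y = 1299.48 − 0.63(996) = 1299.48 − 627.48 = 672

MPC = 0.63; a = 672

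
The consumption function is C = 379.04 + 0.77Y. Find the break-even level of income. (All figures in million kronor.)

Y = 1648

At break-even, C = Y: 379.04 + 0.77Y = Y
0.23Y = 379.04, so Y = 379.04/0.23 = 1648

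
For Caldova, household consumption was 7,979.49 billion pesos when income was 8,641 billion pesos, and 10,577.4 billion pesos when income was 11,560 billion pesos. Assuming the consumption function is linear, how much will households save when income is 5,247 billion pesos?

S = 288.17

MPC = (10577.4 − 7979.49)/(11560 − 8641) = 2597.91/2919 = 0.89
a = 7979.49 − 0.89(8641) = 7979.49 − 7690.49 = 289
C = 289 + 0.89(5247) = 4958.83
S = 5247 − 4958.83 = 288.17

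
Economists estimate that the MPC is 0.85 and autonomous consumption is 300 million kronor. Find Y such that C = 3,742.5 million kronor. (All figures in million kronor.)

300 + 0.85Y = 3742.5
0.85Y = 3442.5, so Y = 3442.5/0.85 = 4050

Y = 4050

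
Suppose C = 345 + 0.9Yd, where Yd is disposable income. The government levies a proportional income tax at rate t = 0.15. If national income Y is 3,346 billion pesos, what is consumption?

Yd = (1 − 0.15)(3346) = 0.85(3346) = 2844.1
C = 345 + 0.9(2844.1) = 345 + 2559.69 = 2904.69

C = 2904.69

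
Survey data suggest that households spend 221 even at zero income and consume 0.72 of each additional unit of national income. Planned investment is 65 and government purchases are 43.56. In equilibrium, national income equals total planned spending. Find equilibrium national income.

Y = 1177

Y = C + I + G = 221 + 0.72Y + 65 + 43.56
Y − 0.72Y = 329.56
0.28Y = 329.56, so Y = 329.56/0.28 = 1177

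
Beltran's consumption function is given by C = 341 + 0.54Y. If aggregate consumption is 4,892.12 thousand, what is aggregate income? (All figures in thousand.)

341 + 0.54Y = 4892.12
0.54Y = 4551.12, so Y = 4551.12/0.54 = 8428

Y = 8428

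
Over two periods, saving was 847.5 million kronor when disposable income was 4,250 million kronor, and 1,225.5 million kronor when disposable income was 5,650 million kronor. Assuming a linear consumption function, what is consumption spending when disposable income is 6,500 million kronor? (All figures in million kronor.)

MPS = ΔS/ΔY = (1225.5 − 847.5)/(5650 − 4250) = 378/1400 = 0.27
MPC = 1 − MPS = 0.73
Autonomous saving = 847.5 − 0.27(4250) = -300, so a = 300
C = 300 + 0.73(6500) = 300 + 4745 = 5045

C = 5045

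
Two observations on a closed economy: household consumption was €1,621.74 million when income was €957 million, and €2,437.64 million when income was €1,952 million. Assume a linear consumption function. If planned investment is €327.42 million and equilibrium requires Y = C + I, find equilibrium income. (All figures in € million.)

MPC = (2437.64 − 1621.74)/(1952 − 957) = 815.9/995 = 0.82
a = 1621.74 − 0.82(957) = 837
Equilibrium: Y = 837 + 0.82Y + 327.42
0.18Y = 1164.42, so Y = 1164.42/0.18 = 6469

Y = 6469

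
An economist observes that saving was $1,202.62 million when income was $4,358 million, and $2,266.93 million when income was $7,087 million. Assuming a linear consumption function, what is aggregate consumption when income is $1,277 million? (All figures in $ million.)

C = 1275.97

MPS = ΔS/ΔY = (2266.93 − 1202.62)/(7087 − 4358) = 1064.31/2729 = 0.39
MPC = 1 − MPS = 0.61
Autonomous saving = 1202.62 − 0.39(4358) = -497, so a = 497
C = 497 + 0.61(1277) = 497 + 778.97 = 1275.97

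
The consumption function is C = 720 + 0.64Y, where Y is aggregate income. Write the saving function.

S = -720 + 0.36Y

S = Y − C = Y − (720 + 0.64Y) = -720 + (1 − 0.64)Y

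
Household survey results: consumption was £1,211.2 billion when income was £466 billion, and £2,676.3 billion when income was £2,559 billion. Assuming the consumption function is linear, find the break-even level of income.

MPC = (2676.3 − 1211.2)/(2559 − 466) = 1465.1/2093 = 0.7
a = 1211.2 − 0.7(466) = 1211.2 − 326.2 = 885
Break-even: Y = a/(1−MPC) = 885/0.3 = 2950

Y = 2950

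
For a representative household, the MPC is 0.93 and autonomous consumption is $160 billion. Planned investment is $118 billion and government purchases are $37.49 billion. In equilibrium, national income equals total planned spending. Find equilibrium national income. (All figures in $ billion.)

Y = 4507

Y = C + I + G = 160 + 0.93Y + 118 + 37.49
Y − 0.93Y = 315.49
0.07Y = 315.49, so Y = 315.49/0.07 = 4507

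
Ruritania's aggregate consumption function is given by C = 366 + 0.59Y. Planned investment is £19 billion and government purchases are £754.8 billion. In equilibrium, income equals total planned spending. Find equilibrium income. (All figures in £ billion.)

Y = C + I + G = 366 + 0.59Y + 19 + 754.8
Y − 0.59Y = 1139.8
0.41Y = 1139.8, so Y = 1139.8/0.41 = 2780

Y = 2780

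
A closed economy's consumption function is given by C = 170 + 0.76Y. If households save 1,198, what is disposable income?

S = Y − C = -170 + 0.24Y
-170 + 0.24Y = 1198, so 0.24Y = 1368 and Y = 5700

Y = 5700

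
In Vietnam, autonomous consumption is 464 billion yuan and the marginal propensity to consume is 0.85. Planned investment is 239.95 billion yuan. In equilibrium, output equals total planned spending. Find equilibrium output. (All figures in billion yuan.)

Y = C + I = 464 + 0.85Y + 239.95
Y − 0.85Y = 703.95
0.15Y = 703.95, so Y = 703.95/0.15 = 4693

Y = 4693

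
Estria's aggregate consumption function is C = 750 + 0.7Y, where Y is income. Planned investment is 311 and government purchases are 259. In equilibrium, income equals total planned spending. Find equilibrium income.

Y = 4400

Y = C + I + G = 750 + 0.7Y + 311 + 259
Y − 0.7Y = 1320
0.3Y = 1320, so Y = 1320/0.3 = 4400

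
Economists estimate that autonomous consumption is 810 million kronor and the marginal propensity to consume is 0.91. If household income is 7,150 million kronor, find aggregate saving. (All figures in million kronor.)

C = 810 + 0.91(7150) = 810 + 6506.5 = 7316.5
S = Y − C = 7150 − 7316.5 = -166.5

S = -166.5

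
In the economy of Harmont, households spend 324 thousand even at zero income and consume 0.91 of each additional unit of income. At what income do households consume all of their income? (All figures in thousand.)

Y = 3600

At break-even, C = Y: 324 + 0.91Y = Y
0.09Y = 324, so Y = 324/0.09 = 3600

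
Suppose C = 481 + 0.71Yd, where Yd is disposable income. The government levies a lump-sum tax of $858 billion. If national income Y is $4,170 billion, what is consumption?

Yd = Y − T = 4170 − 858 = 3312
C = 481 + 0.71(3312) = 481 + 2351.52 = 2832.52

C = 2832.52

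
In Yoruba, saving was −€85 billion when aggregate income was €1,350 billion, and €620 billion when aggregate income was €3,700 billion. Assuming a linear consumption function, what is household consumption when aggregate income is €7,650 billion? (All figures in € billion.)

C = 5845

MPS = ΔS/ΔY = (620 − (-85))/(3700 − 1350) = 705/2350 = 0.3
MPC = 1 − MPS = 0.7
Autonomous saving = -85 − 0.3(1350) = -490, so a = 490
C = 490 + 0.7(7650) = 490 + 5355 = 5845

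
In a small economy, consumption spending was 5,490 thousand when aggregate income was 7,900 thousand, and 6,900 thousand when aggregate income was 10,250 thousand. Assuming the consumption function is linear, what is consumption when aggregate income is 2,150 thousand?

MPC = (6900 − 5490)/(10250 − 7900) = 1410/2350 = 0.6
a = 5490 − 0.6(7900) = 5490 − 4740 = 750
C = 750 + 0.6(2150) = 750 + 1290 = 2040

C = 2040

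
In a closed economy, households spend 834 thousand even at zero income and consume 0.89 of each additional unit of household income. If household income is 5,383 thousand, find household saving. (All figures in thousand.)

S = -241.87

C = 834 + 0.89(5383) = 834 + 4790.87 = 5624.87
S = Y − C = 5383 − 5624.87 = -241.87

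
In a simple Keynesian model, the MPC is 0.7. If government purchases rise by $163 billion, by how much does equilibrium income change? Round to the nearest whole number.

The multiplier is 1/(1 − MPC) = 1/0.3.
ΔY = 163/0.3 = 543.33 ≈ 543

ΔY ≈ 543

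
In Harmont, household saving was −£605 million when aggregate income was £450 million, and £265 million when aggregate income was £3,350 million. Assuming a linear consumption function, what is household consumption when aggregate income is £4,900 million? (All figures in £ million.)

MPS = ΔS/ΔY = (265 − (-605))/(3350 − 450) = 870/2900 = 0.3
MPC = 1 − MPS = 0.7
Autonomous saving = -605 − 0.3(450) = -740, so a = 740
C = 740 + 0.7(4900) = 740 + 3430 = 4170

C = 4170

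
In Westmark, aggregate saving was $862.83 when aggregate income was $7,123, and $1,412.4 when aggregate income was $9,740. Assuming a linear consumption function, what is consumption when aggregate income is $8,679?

MPS = ΔS/ΔY = (1412.4 − 862.83)/(9740 − 7123) = 549.57/2617 = 0.21
MPC = 1 − MPS = 0.79
Autonomous saving = 862.83 − 0.21(7123) = -633, so a = 633
C = 633 + 0.79(8679) = 633 + 6856.41 = 7489.41

C = 7489.41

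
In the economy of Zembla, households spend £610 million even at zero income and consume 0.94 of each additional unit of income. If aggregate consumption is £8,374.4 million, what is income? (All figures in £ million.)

610 + 0.94Y = 8374.4
0.94Y = 7764.4, so Y = 7764.4/0.94 = 8260

Y = 8260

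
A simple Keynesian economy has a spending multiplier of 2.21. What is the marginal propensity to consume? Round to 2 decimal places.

MPC = 0.55

k = 1/(1 − MPC), so 1 − MPC = 1/k = 1/2.21 = 0.4525
MPC = 1 − 0.4525 = 0.55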